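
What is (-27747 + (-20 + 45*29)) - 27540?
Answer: -54002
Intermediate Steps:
(-27747 + (-20 + 45*29)) - 27540 = (-27747 + (-20 + 1305)) - 27540 = (-27747 + 1285) - 27540 = -26462 - 27540 = -54002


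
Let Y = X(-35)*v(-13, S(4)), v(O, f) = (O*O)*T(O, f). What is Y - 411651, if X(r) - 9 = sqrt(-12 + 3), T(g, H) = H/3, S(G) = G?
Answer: -409623 + 676*I ≈ -4.0962e+5 + 676.0*I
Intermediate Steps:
T(g, H) = H/3 (T(g, H) = H*(1/3) = H/3)
v(O, f) = f*O**2/3 (v(O, f) = (O*O)*(f/3) = O**2*(f/3) = f*O**2/3)
X(r) = 9 + 3*I (X(r) = 9 + sqrt(-12 + 3) = 9 + sqrt(-9) = 9 + 3*I)
Y = 2028 + 676*I (Y = (9 + 3*I)*((1/3)*4*(-13)**2) = (9 + 3*I)*((1/3)*4*169) = (9 + 3*I)*(676/3) = 2028 + 676*I ≈ 2028.0 + 676.0*I)
Y - 411651 = (2028 + 676*I) - 411651 = -409623 + 676*I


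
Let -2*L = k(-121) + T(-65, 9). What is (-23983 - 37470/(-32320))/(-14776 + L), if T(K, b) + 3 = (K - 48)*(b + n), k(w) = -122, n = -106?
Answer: 77509309/65267008 ≈ 1.1876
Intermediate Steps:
T(K, b) = -3 + (-106 + b)*(-48 + K) (T(K, b) = -3 + (K - 48)*(b - 106) = -3 + (-48 + K)*(-106 + b) = -3 + (-106 + b)*(-48 + K))
L = -5418 (L = -(-122 + (5085 - 106*(-65) - 48*9 - 65*9))/2 = -(-122 + (5085 + 6890 - 432 - 585))/2 = -(-122 + 10958)/2 = -½*10836 = -5418)
(-23983 - 37470/(-32320))/(-14776 + L) = (-23983 - 37470/(-32320))/(-14776 - 5418) = (-23983 - 37470*(-1/32320))/(-20194) = (-23983 + 3747/3232)*(-1/20194) = -77509309/3232*(-1/20194) = 77509309/65267008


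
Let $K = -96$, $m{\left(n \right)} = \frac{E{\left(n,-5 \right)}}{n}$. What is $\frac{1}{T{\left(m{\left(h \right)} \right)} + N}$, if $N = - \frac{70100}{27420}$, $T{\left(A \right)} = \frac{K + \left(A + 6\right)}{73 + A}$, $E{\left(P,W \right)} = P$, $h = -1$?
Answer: $- \frac{101454}{381389} \approx -0.26601$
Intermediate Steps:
$m{\left(n \right)} = 1$ ($m{\left(n \right)} = \frac{n}{n} = 1$)
$T{\left(A \right)} = \frac{-90 + A}{73 + A}$ ($T{\left(A \right)} = \frac{-96 + \left(A + 6\right)}{73 + A} = \frac{-96 + \left(6 + A\right)}{73 + A} = \frac{-90 + A}{73 + A}$)
$N = - \frac{3505}{1371}$ ($N = \left(-70100\right) \frac{1}{27420} = - \frac{3505}{1371} \approx -2.5565$)
$\frac{1}{T{\left(m{\left(h \right)} \right)} + N} = \frac{1}{\frac{-90 + 1}{73 + 1} - \frac{3505}{1371}} = \frac{1}{\frac{1}{74} \left(-89\right) - \frac{3505}{1371}} = \frac{1}{- \frac{89}{74} - \frac{3505}{1371}} = \frac{1}{- \frac{381389}{101454}} = - \frac{101454}{381389}$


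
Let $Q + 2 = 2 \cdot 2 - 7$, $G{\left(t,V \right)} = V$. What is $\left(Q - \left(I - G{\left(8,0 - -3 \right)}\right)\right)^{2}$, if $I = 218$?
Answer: $48400$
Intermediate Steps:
$Q = -5$ ($Q = -2 + \left(2 \cdot 2 - 7\right) = -2 + \left(4 - 7\right) = -2 - 3 = -5$)
$\left(Q - \left(I - G{\left(8,0 - -3 \right)}\right)\right)^{2} = \left(-5 + \left(\left(0 - -3\right) - 218\right)\right)^{2} = \left(-5 + \left(\left(0 + 3\right) - 218\right)\right)^{2} = \left(-5 + \left(3 - 218\right)\right)^{2} = \left(-5 - 215\right)^{2} = \left(-220\right)^{2} = 48400$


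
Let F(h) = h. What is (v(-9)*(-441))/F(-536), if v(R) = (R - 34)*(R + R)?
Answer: 170667/268 ≈ 636.82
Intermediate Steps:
v(R) = 2*R*(-34 + R) (v(R) = (-34 + R)*(2*R) = 2*R*(-34 + R))
(v(-9)*(-441))/F(-536) = ((2*(-9)*(-34 - 9))*(-441))/(-536) = ((2*(-9)*(-43))*(-441))*(-1/536) = (774*(-441))*(-1/536) = -341334*(-1/536) = 170667/268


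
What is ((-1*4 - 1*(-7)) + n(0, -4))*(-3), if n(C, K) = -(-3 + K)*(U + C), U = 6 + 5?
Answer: -240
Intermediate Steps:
U = 11
n(C, K) = -(-3 + K)*(11 + C)
((-1*4 - 1*(-7)) + n(0, -4))*(-3) = ((-1*4 - 1*(-7)) + (33 - 11*(-4) + 3*0 - 1*0*(-4)))*(-3) = ((-4 + 7) + (33 + 44 + 0 + 0))*(-3) = (3 + 77)*(-3) = 80*(-3) = -240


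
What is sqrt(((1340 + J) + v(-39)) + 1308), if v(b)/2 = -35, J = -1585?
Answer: sqrt(993) ≈ 31.512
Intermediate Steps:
v(b) = -70 (v(b) = 2*(-35) = -70)
sqrt(((1340 + J) + v(-39)) + 1308) = sqrt(((1340 - 1585) - 70) + 1308) = sqrt((-245 - 70) + 1308) = sqrt(-315 + 1308) = sqrt(993)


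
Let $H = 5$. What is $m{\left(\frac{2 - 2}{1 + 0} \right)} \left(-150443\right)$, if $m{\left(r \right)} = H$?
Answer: $-752215$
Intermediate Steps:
$m{\left(r \right)} = 5$
$m{\left(\frac{2 - 2}{1 + 0} \right)} \left(-150443\right) = 5 \left(-150443\right) = -752215$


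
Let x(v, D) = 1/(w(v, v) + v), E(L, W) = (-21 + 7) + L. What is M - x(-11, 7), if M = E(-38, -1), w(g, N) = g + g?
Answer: -1715/33 ≈ -51.970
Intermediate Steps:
w(g, N) = 2*g
E(L, W) = -14 + L
x(v, D) = 1/(3*v) (x(v, D) = 1/(2*v + v) = 1/(3*v))
M = -52 (M = -14 - 38 = -52)
M - x(-11, 7) = -52 - 1/(3*(-11)) = -52 - (-1)/(3*11) = -52 - 1*(-1/33) = -52 + 1/33 = -1715/33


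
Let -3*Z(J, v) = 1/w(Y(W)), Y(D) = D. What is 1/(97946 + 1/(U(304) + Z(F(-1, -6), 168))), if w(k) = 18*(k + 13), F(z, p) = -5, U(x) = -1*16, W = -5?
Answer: 6913/677100266 ≈ 1.0210e-5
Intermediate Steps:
U(x) = -16
w(k) = 234 + 18*k (w(k) = 18*(13 + k) = 234 + 18*k)
Z(J, v) = -1/432 (Z(J, v) = -1/(3*(234 + 18*(-5))) = -1/(3*(234 - 90)) = -⅓/144 = -⅓*1/144 = -1/432)
1/(97946 + 1/(U(304) + Z(F(-1, -6), 168))) = 1/(97946 + 1/(-16 - 1/432)) = 1/(97946 + 1/(-6913/432)) = 1/(97946 - 432/6913) = 1/(677100266/6913) = 6913/677100266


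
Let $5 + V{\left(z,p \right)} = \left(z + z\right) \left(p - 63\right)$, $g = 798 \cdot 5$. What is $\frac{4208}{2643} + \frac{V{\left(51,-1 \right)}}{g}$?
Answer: $- \frac{158933}{3515190} \approx -0.045213$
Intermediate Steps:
$g = 3990$
$V{\left(z,p \right)} = -5 + 2 z \left(-63 + p\right)$ ($V{\left(z,p \right)} = -5 + \left(z + z\right) \left(p - 63\right) = -5 + 2 z \left(-63 + p\right)$)
$\frac{4208}{2643} + \frac{V{\left(51,-1 \right)}}{g} = \frac{4208}{2643} + \frac{-5 - 6426 + 2 \left(-1\right) 51}{3990} = 4208 \cdot \frac{1}{2643} + \left(-5 - 6426 - 102\right) \frac{1}{3990} = \frac{4208}{2643} - \frac{6533}{3990} = - \frac{158933}{3515190}$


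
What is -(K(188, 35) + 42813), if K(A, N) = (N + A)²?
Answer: -92542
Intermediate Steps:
K(A, N) = (A + N)²
-(K(188, 35) + 42813) = -((188 + 35)² + 42813) = -(223² + 42813) = -(49729 + 42813) = -1*92542 = -92542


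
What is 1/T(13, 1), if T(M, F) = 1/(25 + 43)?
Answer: 68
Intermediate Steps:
T(M, F) = 1/68
1/T(13, 1) = 1/(1/68) = 68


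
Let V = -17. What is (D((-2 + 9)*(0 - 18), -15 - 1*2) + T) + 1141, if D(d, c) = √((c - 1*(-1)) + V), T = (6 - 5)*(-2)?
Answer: 1139 + I*√33 ≈ 1139.0 + 5.7446*I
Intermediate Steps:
T = -2 (T = 1*(-2) = -2)
D(d, c) = √(-16 + c) (D(d, c) = √((c - 1*(-1)) - 17) = √((c + 1) - 17) = √((1 + c) - 17) = √(-16 + c))
(D((-2 + 9)*(0 - 18), -15 - 1*2) + T) + 1141 = (√(-16 + (-15 - 1*2)) - 2) + 1141 = (√(-16 + (-15 - 2)) - 2) + 1141 = (√(-16 - 17) - 2) + 1141 = (√(-33) - 2) + 1141 = (I*√33 - 2) + 1141 = (-2 + I*√33) + 1141 = 1139 + I*√33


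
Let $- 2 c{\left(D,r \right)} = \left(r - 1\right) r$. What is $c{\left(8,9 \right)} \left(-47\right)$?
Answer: $1692$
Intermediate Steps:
$c{\left(D,r \right)} = - \frac{r \left(-1 + r\right)}{2}$ ($c{\left(D,r \right)} = - \frac{\left(r - 1\right) r}{2} = - \frac{\left(-1 + r\right) r}{2} = - \frac{r \left(-1 + r\right)}{2}$)
$c{\left(8,9 \right)} \left(-47\right) = \frac{1}{2} \cdot 9 \left(1 - 9\right) \left(-47\right) = \frac{1}{2} \cdot 9 \left(-8\right) \left(-47\right) = \left(-36\right) \left(-47\right) = 1692$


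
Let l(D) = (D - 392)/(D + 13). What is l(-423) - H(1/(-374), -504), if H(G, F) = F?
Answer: 41491/82 ≈ 505.99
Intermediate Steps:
l(D) = (-392 + D)/(13 + D)
l(-423) - H(1/(-374), -504) = (-392 - 423)/(13 - 423) - 1*(-504) = -815/(-410) + 504 = -1/410*(-815) + 504 = 163/82 + 504 = 41491/82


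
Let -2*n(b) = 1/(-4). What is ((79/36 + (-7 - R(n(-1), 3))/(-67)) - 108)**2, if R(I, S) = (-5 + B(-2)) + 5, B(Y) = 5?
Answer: 64908262441/5817744 ≈ 11157.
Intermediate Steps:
n(b) = 1/8 (n(b) = -1/2/(-4) = -1/2*(-1/4) = 1/8)
R(I, S) = 5 (R(I, S) = (-5 + 5) + 5 = 0 + 5 = 5)
((79/36 + (-7 - R(n(-1), 3))/(-67)) - 108)**2 = ((79/36 + (-7 - 1*5)/(-67)) - 108)**2 = ((79*(1/36) + (-7 - 5)*(-1/67)) - 108)**2 = ((79/36 - 12*(-1/67)) - 108)**2 = ((79/36 + 12/67) - 108)**2 = (5725/2412 - 108)**2 = (-254771/2412)**2 = 64908262441/5817744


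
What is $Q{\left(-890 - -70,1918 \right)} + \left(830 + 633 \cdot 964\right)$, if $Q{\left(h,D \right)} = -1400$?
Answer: $609642$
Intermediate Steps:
$Q{\left(-890 - -70,1918 \right)} + \left(830 + 633 \cdot 964\right) = -1400 + \left(830 + 633 \cdot 964\right) = -1400 + \left(830 + 610212\right) = -1400 + 611042 = 609642$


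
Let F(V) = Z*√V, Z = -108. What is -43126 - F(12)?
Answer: -43126 + 216*√3 ≈ -42752.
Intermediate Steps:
F(V) = -108*√V
-43126 - F(12) = -43126 - (-108)*√12 = -43126 - (-108)*2*√3 = -43126 - (-216)*√3 = -43126 + 216*√3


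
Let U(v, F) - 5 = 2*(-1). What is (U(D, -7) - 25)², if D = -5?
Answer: 484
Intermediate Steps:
U(v, F) = 3 (U(v, F) = 5 + 2*(-1) = 5 - 2 = 3)
(U(D, -7) - 25)² = (3 - 25)² = (-22)² = 484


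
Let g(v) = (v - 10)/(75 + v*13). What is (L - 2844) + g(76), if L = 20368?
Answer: 18628078/1063 ≈ 17524.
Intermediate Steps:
g(v) = (-10 + v)/(75 + 13*v)
(L - 2844) + g(76) = (20368 - 2844) + (-10 + 76)/(75 + 13*76) = 17524 + 66/(75 + 988) = 17524 + 66/1063 = 18628078/1063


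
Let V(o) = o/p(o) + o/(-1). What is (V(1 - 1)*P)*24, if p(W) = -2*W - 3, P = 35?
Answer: 0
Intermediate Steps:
p(W) = -3 - 2*W
V(o) = -o + o/(-3 - 2*o) (V(o) = o/(-3 - 2*o) + o/(-1) = o/(-3 - 2*o) + o*(-1) = o/(-3 - 2*o) - o = -o + o/(-3 - 2*o))
(V(1 - 1)*P)*24 = ((2*(1 - 1)*(-2 - (1 - 1))/(3 + 2*(1 - 1)))*35)*24 = ((2*0*(-2 - 1*0)/(3 + 2*0))*35)*24 = ((2*0*(-2 + 0)/(3 + 0))*35)*24 = ((2*0*(-2)/3)*35)*24 = ((2*0*(⅓)*(-2))*35)*24 = (0*35)*24 = 0*24 = 0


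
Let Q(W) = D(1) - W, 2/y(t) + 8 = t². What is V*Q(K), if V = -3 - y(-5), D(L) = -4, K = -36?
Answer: -1696/17 ≈ -99.765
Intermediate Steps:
y(t) = 2/(-8 + t²)
Q(W) = -4 - W
V = -53/17 (V = -3 - 2/(-8 + (-5)²) = -3 - 2/(-8 + 25) = -3 - 2/17 = -53/17 ≈ -3.1176)
V*Q(K) = -53*(-4 - 1*(-36))/17 = -53*(-4 + 36)/17 = -53/17*32 = -1696/17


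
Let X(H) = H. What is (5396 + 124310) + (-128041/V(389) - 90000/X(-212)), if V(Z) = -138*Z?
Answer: 16097701663/123702 ≈ 1.3013e+5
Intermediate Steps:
(5396 + 124310) + (-128041/V(389) - 90000/X(-212)) = (5396 + 124310) + (-128041/((-138*389)) - 90000/(-212)) = 129706 + (-128041/(-53682) - 90000*(-1/212)) = 129706 + (-128041*(-1/53682) + 22500/53) = 129706 + (5567/2334 + 22500/53) = 129706 + 52810051/123702 = 16097701663/123702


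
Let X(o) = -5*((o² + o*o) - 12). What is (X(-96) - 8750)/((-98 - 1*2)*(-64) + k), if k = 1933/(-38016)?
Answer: -3833913600/243300467 ≈ -15.758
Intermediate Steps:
X(o) = 60 - 10*o² (X(o) = -5*((o² + o²) - 12) = -5*(2*o² - 12) = -5*(-12 + 2*o²) = 60 - 10*o²)
k = -1933/38016 (k = 1933*(-1/38016) = -1933/38016 ≈ -0.050847)
(X(-96) - 8750)/((-98 - 1*2)*(-64) + k) = ((60 - 10*(-96)²) - 8750)/((-98 - 1*2)*(-64) - 1933/38016) = ((60 - 10*9216) - 8750)/((-98 - 2)*(-64) - 1933/38016) = ((60 - 92160) - 8750)/(-100*(-64) - 1933/38016) = (-92100 - 8750)/(6400 - 1933/38016) = -100850/243300467/38016 = -100850*38016/243300467 = -3833913600/243300467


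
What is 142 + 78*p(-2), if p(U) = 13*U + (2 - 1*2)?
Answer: -1886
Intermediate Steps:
p(U) = 13*U (p(U) = 13*U + (2 - 2) = 13*U + 0 = 13*U)
142 + 78*p(-2) = 142 + 78*(13*(-2)) = 142 + 78*(-26) = 142 - 2028 = -1886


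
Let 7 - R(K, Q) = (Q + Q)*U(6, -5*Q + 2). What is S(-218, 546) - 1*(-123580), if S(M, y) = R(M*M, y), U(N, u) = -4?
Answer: 127955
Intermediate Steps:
R(K, Q) = 7 + 8*Q (R(K, Q) = 7 - (Q + Q)*(-4) = 7 - 2*Q*(-4) = 7 - (-8)*Q = 7 + 8*Q)
S(M, y) = 7 + 8*y
S(-218, 546) - 1*(-123580) = (7 + 8*546) - 1*(-123580) = (7 + 4368) + 123580 = 4375 + 123580 = 127955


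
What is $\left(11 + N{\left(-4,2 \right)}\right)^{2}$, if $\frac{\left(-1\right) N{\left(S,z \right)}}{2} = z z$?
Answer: $9$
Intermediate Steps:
$N{\left(S,z \right)} = - 2 z^{2}$ ($N{\left(S,z \right)} = - 2 z z = - 2 z^{2}$)
$\left(11 + N{\left(-4,2 \right)}\right)^{2} = \left(11 - 2 \cdot 2^{2}\right)^{2} = \left(11 - 8\right)^{2} = 3^{2} = 9$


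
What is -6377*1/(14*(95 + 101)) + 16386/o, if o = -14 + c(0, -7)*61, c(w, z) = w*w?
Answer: -459719/392 ≈ -1172.8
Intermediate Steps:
c(w, z) = w**2
o = -14 (o = -14 + 0**2*61 = -14 + 0*61 = -14 + 0 = -14)
-6377*1/(14*(95 + 101)) + 16386/o = -6377*1/(14*(95 + 101)) + 16386/(-14) = -6377/(14*196) + 16386*(-1/14) = -6377/2744 - 8193/7 = -6377*1/2744 - 8193/7 = -911/392 - 8193/7 = -459719/392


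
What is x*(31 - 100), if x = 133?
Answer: -9177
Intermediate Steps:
x*(31 - 100) = 133*(31 - 100) = 133*(-69) = -9177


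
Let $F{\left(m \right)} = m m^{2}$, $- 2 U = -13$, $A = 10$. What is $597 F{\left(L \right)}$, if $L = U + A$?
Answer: $\frac{21454389}{8} \approx 2.6818 \cdot 10^{6}$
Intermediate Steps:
$U = \frac{13}{2}$ ($U = \left(- \frac{1}{2}\right) \left(-13\right) = \frac{13}{2} \approx 6.5$)
$L = \frac{33}{2}$ ($L = \frac{13}{2} + 10 = \frac{33}{2} \approx 16.5$)
$F{\left(m \right)} = m^{3}$
$597 F{\left(L \right)} = 597 \left(\frac{33}{2}\right)^{3} = 597 \cdot \frac{35937}{8} = \frac{21454389}{8}$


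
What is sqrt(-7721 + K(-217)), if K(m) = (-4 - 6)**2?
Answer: I*sqrt(7621) ≈ 87.298*I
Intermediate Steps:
K(m) = 100 (K(m) = (-10)**2 = 100)
sqrt(-7721 + K(-217)) = sqrt(-7721 + 100) = sqrt(-7621) = I*sqrt(7621)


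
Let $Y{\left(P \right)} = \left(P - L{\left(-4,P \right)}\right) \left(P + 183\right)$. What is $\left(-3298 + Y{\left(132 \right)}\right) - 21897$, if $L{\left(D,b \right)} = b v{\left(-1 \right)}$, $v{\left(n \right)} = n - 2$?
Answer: $141125$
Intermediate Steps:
$v{\left(n \right)} = -2 + n$
$L{\left(D,b \right)} = - 3 b$ ($L{\left(D,b \right)} = b \left(-2 - 1\right) = b \left(-3\right) = - 3 b$)
$Y{\left(P \right)} = 4 P \left(183 + P\right)$ ($Y{\left(P \right)} = \left(P - - 3 P\right) \left(P + 183\right) = \left(P + 3 P\right) \left(183 + P\right) = 4 P \left(183 + P\right)$)
$\left(-3298 + Y{\left(132 \right)}\right) - 21897 = \left(-3298 + 4 \cdot 132 \left(183 + 132\right)\right) - 21897 = \left(-3298 + 4 \cdot 132 \cdot 315\right) - 21897 = \left(-3298 + 166320\right) - 21897 = 163022 - 21897 = 141125$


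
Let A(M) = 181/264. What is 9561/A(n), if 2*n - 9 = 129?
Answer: 2524104/181 ≈ 13945.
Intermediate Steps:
n = 69 (n = 9/2 + (½)*129 = 9/2 + 129/2 = 69)
A(M) = 181/264 (A(M) = 181*(1/264) = 181/264)
9561/A(n) = 9561/(181/264) = 9561*(264/181) = 2524104/181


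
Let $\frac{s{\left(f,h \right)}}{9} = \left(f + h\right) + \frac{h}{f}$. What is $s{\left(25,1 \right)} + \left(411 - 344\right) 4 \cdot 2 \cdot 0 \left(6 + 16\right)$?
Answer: $\frac{5859}{25} \approx 234.36$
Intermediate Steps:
$s{\left(f,h \right)} = 9 f + 9 h + \frac{9 h}{f}$ ($s{\left(f,h \right)} = 9 \left(\left(f + h\right) + \frac{h}{f}\right) = 9 \left(f + h + \frac{h}{f}\right) = 9 f + 9 h + \frac{9 h}{f}$)
$s{\left(25,1 \right)} + \left(411 - 344\right) 4 \cdot 2 \cdot 0 \left(6 + 16\right) = \frac{9 \left(1 + 25 \left(25 + 1\right)\right)}{25} + \left(411 - 344\right) 4 \cdot 2 \cdot 0 \left(6 + 16\right) = 9 \cdot \frac{1}{25} \left(1 + 25 \cdot 26\right) + \left(411 - 344\right) 8 \cdot 0 \cdot 22 = 9 \cdot \frac{1}{25} \left(1 + 650\right) + 67 \cdot 0 \cdot 22 = 9 \cdot \frac{1}{25} \cdot 651 + 67 \cdot 0 = \frac{5859}{25} + 0 = \frac{5859}{25}$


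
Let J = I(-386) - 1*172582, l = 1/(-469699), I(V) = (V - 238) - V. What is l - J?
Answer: 81173381179/469699 ≈ 1.7282e+5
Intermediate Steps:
I(V) = -238 (I(V) = (-238 + V) - V = -238)
l = -1/469699 ≈ -2.1290e-6
J = -172820 (J = -238 - 1*172582 = -238 - 172582 = -172820)
l - J = -1/469699 - 1*(-172820) = -1/469699 + 172820 = 81173381179/469699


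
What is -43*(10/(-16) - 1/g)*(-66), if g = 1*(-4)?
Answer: -4257/4 ≈ -1064.3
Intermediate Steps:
g = -4
-43*(10/(-16) - 1/g)*(-66) = -43*(10/(-16) - 1/(-4))*(-66) = -43*(10*(-1/16) - 1*(-1/4))*(-66) = -43*(-5/8 + 1/4)*(-66) = -43*(-3/8)*(-66) = (129/8)*(-66) = -4257/4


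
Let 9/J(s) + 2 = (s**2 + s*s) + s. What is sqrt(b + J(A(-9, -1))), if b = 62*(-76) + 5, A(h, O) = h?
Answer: 6*I*sqrt(2981193)/151 ≈ 68.607*I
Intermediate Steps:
b = -4707 (b = -4712 + 5 = -4707)
J(s) = 9/(-2 + s + 2*s**2) (J(s) = 9/(-2 + ((s**2 + s*s) + s)) = 9/(-2 + ((s**2 + s**2) + s)) = 9/(-2 + (2*s**2 + s)) = 9/(-2 + (s + 2*s**2)) = 9/(-2 + s + 2*s**2))
sqrt(b + J(A(-9, -1))) = sqrt(-4707 + 9/(-2 - 9 + 2*(-9)**2)) = sqrt(-4707 + 9/(-2 - 9 + 2*81)) = sqrt(-4707 + 9/(-2 - 9 + 162)) = sqrt(-4707 + 9/151) = sqrt(-710748/151) = 6*I*sqrt(2981193)/151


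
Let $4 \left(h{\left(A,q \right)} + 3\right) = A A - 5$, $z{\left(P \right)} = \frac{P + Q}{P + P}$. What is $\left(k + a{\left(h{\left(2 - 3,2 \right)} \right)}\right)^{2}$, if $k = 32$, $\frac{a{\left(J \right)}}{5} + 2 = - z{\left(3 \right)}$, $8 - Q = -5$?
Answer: $\frac{676}{9} \approx 75.111$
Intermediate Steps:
$Q = 13$ ($Q = 8 - -5 = 8 + 5 = 13$)
$z{\left(P \right)} = \frac{13 + P}{2 P}$ ($z{\left(P \right)} = \frac{P + 13}{P + P} = \frac{13 + P}{2 P}$)
$h{\left(A,q \right)} = - \frac{17}{4} + \frac{A^{2}}{4}$ ($h{\left(A,q \right)} = -3 + \frac{A A - 5}{4} = -3 + \frac{A^{2} - 5}{4} = -3 + \frac{-5 + A^{2}}{4} = -3 + \left(- \frac{5}{4} + \frac{A^{2}}{4}\right) = - \frac{17}{4} + \frac{A^{2}}{4}$)
$a{\left(J \right)} = - \frac{70}{3}$ ($a{\left(J \right)} = -10 + 5 \left(- \frac{13 + 3}{2 \cdot 3}\right) = -10 + 5 \left(- \frac{16}{2 \cdot 3}\right) = -10 + 5 \left(\left(-1\right) \frac{8}{3}\right) = -10 + 5 \left(- \frac{8}{3}\right) = -10 - \frac{40}{3} = - \frac{70}{3}$)
$\left(k + a{\left(h{\left(2 - 3,2 \right)} \right)}\right)^{2} = \left(32 - \frac{70}{3}\right)^{2} = \left(\frac{26}{3}\right)^{2} = \frac{676}{9}$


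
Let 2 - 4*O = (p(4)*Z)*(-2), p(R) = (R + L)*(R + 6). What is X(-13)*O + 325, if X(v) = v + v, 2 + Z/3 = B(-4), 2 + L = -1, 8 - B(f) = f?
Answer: -3588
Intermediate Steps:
B(f) = 8 - f
L = -3 (L = -2 - 1 = -3)
p(R) = (-3 + R)*(6 + R) (p(R) = (R - 3)*(R + 6) = (-3 + R)*(6 + R))
Z = 30 (Z = -6 + 3*(8 - 1*(-4)) = -6 + 3*(8 + 4) = -6 + 3*12 = -6 + 36 = 30)
X(v) = 2*v
O = 301/2 (O = ½ - (-18 + 4² + 3*4)*30*(-2)/4 = ½ - (-18 + 16 + 12)*30*(-2)/4 = ½ - 10*30*(-2)/4 = ½ - 75*(-2) = ½ - ¼*(-600) = ½ + 150 = 301/2 ≈ 150.50)
X(-13)*O + 325 = (2*(-13))*(301/2) + 325 = -26*301/2 + 325 = -3913 + 325 = -3588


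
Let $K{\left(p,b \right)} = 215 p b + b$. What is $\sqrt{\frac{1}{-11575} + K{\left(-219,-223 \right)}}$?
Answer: $\frac{\sqrt{56270426227237}}{2315} \approx 3240.3$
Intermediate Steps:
$K{\left(p,b \right)} = b + 215 b p$ ($K{\left(p,b \right)} = 215 b p + b = b + 215 b p$)
$\sqrt{\frac{1}{-11575} + K{\left(-219,-223 \right)}} = \sqrt{\frac{1}{-11575} - 223 \left(1 + 215 \left(-219\right)\right)} = \sqrt{- \frac{1}{11575} - 223 \left(1 - 47085\right)} = \sqrt{- \frac{1}{11575} - -10499732} = \sqrt{- \frac{1}{11575} + 10499732} = \sqrt{\frac{121534397899}{11575}} = \frac{\sqrt{56270426227237}}{2315}$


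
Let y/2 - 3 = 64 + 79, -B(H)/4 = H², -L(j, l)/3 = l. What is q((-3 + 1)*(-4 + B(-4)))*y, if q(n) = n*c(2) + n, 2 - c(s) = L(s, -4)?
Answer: -357408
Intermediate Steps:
L(j, l) = -3*l
c(s) = -10 (c(s) = 2 - (-3)*(-4) = 2 - 1*12 = 2 - 12 = -10)
B(H) = -4*H²
y = 292 (y = 6 + 2*(64 + 79) = 6 + 2*143 = 6 + 286 = 292)
q(n) = -9*n (q(n) = n*(-10) + n = -10*n + n = -9*n)
q((-3 + 1)*(-4 + B(-4)))*y = -9*(-3 + 1)*(-4 - 4*(-4)²)*292 = -(-18)*(-4 - 4*16)*292 = -(-18)*(-4 - 64)*292 = -(-18)*(-68)*292 = -9*136*292 = -1224*292 = -357408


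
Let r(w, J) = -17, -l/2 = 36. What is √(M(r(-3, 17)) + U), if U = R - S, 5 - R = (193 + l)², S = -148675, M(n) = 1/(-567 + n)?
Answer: 115*√864174/292 ≈ 366.11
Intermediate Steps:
l = -72 (l = -2*36 = -72)
R = -14636 (R = 5 - (193 - 72)² = 5 - 1*121² = 5 - 1*14641 = 5 - 14641 = -14636)
U = 134039 (U = -14636 - 1*(-148675) = -14636 + 148675 = 134039)
√(M(r(-3, 17)) + U) = √(1/(-567 - 17) + 134039) = √(1/(-584) + 134039) = √(-1/584 + 134039) = √(78278775/584) = 115*√864174/292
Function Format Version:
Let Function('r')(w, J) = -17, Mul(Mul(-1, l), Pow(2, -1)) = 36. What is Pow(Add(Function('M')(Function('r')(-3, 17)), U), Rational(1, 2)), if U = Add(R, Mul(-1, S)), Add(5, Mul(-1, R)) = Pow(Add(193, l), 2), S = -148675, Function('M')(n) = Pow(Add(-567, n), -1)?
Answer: Mul(Rational(115, 292), Pow(864174, Rational(1, 2))) ≈ 366.11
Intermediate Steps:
l = -72 (l = Mul(-2, 36) = -72)
R = -14636 (R = Add(5, Mul(-1, Pow(Add(193, -72), 2))) = Add(5, Mul(-1, Pow(121, 2))) = Add(5, Mul(-1, 14641)) = Add(5, -14641) = -14636)
U = 134039 (U = Add(-14636, Mul(-1, -148675)) = Add(-14636, 148675) = 134039)
Pow(Add(Function('M')(Function('r')(-3, 17)), U), Rational(1, 2)) = Pow(Add(Pow(Add(-567, -17), -1), 134039), Rational(1, 2)) = Pow(Add(Pow(-584, -1), 134039), Rational(1, 2)) = Pow(Add(Rational(-1, 584), 134039), Rational(1, 2)) = Pow(Rational(78278775, 584), Rational(1, 2)) = Mul(Rational(115, 292), Pow(864174, Rational(1, 2)))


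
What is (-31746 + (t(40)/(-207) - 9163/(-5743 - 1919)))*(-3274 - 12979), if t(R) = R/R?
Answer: 272770557390035/528678 ≈ 5.1595e+8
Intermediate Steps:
t(R) = 1
(-31746 + (t(40)/(-207) - 9163/(-5743 - 1919)))*(-3274 - 12979) = (-31746 + (1/(-207) - 9163/(-5743 - 1919)))*(-3274 - 12979) = (-31746 + (1*(-1/207) - 9163/(-7662)))*(-16253) = (-31746 + (-1/207 - 9163*(-1/7662)))*(-16253) = (-31746 + (-1/207 + 9163/7662))*(-16253) = (-31746 + 629693/528678)*(-16253) = -16782782095/528678*(-16253) = 272770557390035/528678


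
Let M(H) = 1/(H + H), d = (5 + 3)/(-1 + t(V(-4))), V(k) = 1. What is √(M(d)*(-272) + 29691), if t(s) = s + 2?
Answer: √29657 ≈ 172.21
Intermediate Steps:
t(s) = 2 + s
d = 4 (d = (5 + 3)/(-1 + (2 + 1)) = 8/(-1 + 3) = 8/2 = 8*(½) = 4)
M(H) = 1/(2*H)
√(M(d)*(-272) + 29691) = √(((½)/4)*(-272) + 29691) = √(((½)*(¼))*(-272) + 29691) = √((⅛)*(-272) + 29691) = √(-34 + 29691) = √29657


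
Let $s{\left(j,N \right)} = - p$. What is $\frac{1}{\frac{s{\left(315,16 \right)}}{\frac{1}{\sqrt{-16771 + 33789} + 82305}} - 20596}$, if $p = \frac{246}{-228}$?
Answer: $\frac{98490566}{6717694101191} - \frac{1558 \sqrt{17018}}{6717694101191} \approx 1.4631 \cdot 10^{-5}$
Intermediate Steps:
$p = - \frac{41}{38}$ ($p = 246 \left(- \frac{1}{228}\right) = - \frac{41}{38} \approx -1.0789$)
$s{\left(j,N \right)} = \frac{41}{38}$ ($s{\left(j,N \right)} = \left(-1\right) \left(- \frac{41}{38}\right) = \frac{41}{38}$)
$\frac{1}{\frac{s{\left(315,16 \right)}}{\frac{1}{\sqrt{-16771 + 33789} + 82305}} - 20596} = \frac{1}{\frac{41}{38 \frac{1}{\sqrt{-16771 + 33789} + 82305}} - 20596} = \frac{1}{\frac{41}{38 \frac{1}{\sqrt{17018} + 82305}} - 20596} = \frac{1}{\frac{41}{38 \frac{1}{82305 + \sqrt{17018}}} - 20596} = \frac{1}{\frac{41 \left(82305 + \sqrt{17018}\right)}{38} - 20596} = \frac{1}{\left(\frac{3374505}{38} + \frac{41 \sqrt{17018}}{38}\right) - 20596} = \frac{1}{\frac{2591857}{38} + \frac{41 \sqrt{17018}}{38}}$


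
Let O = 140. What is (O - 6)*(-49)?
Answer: -6566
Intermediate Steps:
(O - 6)*(-49) = (140 - 6)*(-49) = 134*(-49) = -6566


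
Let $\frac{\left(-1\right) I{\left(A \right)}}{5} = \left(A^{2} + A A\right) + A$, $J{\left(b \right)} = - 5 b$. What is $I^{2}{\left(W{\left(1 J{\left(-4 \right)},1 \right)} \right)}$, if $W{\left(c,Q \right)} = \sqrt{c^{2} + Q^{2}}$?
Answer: $16090125 + 40100 \sqrt{401} \approx 1.6893 \cdot 10^{7}$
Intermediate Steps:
$W{\left(c,Q \right)} = \sqrt{Q^{2} + c^{2}}$
$I{\left(A \right)} = - 10 A^{2} - 5 A$ ($I{\left(A \right)} = - 5 \left(\left(A^{2} + A A\right) + A\right) = - 5 \left(\left(A^{2} + A^{2}\right) + A\right) = - 5 \left(2 A^{2} + A\right) = - 5 \left(A + 2 A^{2}\right) = - 10 A^{2} - 5 A$)
$I^{2}{\left(W{\left(1 J{\left(-4 \right)},1 \right)} \right)} = \left(- 5 \sqrt{1^{2} + \left(1 \left(\left(-5\right) \left(-4\right)\right)\right)^{2}} \left(1 + 2 \sqrt{1^{2} + \left(1 \left(\left(-5\right) \left(-4\right)\right)\right)^{2}}\right)\right)^{2} = \left(- 5 \sqrt{1 + \left(1 \cdot 20\right)^{2}} \left(1 + 2 \sqrt{1 + \left(1 \cdot 20\right)^{2}}\right)\right)^{2} = \left(- 5 \sqrt{1 + 20^{2}} \left(1 + 2 \sqrt{1 + 20^{2}}\right)\right)^{2} = \left(- 5 \sqrt{1 + 400} \left(1 + 2 \sqrt{1 + 400}\right)\right)^{2} = \left(- 5 \sqrt{401} \left(1 + 2 \sqrt{401}\right)\right)^{2} = 10025 \left(1 + 2 \sqrt{401}\right)^{2}$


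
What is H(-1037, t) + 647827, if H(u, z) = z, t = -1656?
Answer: 646171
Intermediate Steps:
H(-1037, t) + 647827 = -1656 + 647827 = 646171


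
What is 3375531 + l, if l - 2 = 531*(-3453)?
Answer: 1541990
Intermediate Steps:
l = -1833541 (l = 2 + 531*(-3453) = 2 - 1833543 = -1833541)
3375531 + l = 3375531 - 1833541 = 1541990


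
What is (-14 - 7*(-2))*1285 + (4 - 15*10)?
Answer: -146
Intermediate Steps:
(-14 - 7*(-2))*1285 + (4 - 15*10) = (-14 + 14)*1285 + (4 - 150) = 0*1285 - 146 = 0 - 146 = -146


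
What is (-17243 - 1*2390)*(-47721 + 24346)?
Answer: 458921375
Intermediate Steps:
(-17243 - 1*2390)*(-47721 + 24346) = (-17243 - 2390)*(-23375) = -19633*(-23375) = 458921375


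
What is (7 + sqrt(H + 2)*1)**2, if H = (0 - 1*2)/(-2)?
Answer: (7 + sqrt(3))**2 ≈ 76.249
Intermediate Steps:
H = 1 (H = (0 - 2)*(-1/2) = -2*(-1/2) = 1)
(7 + sqrt(H + 2)*1)**2 = (7 + sqrt(1 + 2)*1)**2 = (7 + sqrt(3)*1)**2 = (7 + sqrt(3))**2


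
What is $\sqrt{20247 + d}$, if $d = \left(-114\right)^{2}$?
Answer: $\sqrt{33243} \approx 182.33$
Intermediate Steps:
$d = 12996$
$\sqrt{20247 + d} = \sqrt{20247 + 12996} = \sqrt{33243}$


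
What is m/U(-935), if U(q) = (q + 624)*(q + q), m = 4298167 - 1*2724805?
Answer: 786681/290785 ≈ 2.7054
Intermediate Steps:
m = 1573362 (m = 4298167 - 2724805 = 1573362)
U(q) = 2*q*(624 + q) (U(q) = (624 + q)*(2*q) = 2*q*(624 + q))
m/U(-935) = 1573362/((2*(-935)*(624 - 935))) = 1573362/((2*(-935)*(-311))) = 1573362/581570 = 1573362*(1/581570) = 786681/290785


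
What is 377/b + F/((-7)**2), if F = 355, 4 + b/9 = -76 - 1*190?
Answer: 844177/119070 ≈ 7.0898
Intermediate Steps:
b = -2430 (b = -36 + 9*(-76 - 1*190) = -36 + 9*(-76 - 190) = -36 + 9*(-266) = -36 - 2394 = -2430)
377/b + F/((-7)**2) = 377/(-2430) + 355/((-7)**2) = 377*(-1/2430) + 355/49 = -377/2430 + 355*(1/49) = -377/2430 + 355/49 = 844177/119070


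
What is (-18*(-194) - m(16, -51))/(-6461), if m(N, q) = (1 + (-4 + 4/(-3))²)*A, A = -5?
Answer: -4679/8307 ≈ -0.56326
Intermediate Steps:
m(N, q) = -1325/9 (m(N, q) = (1 + (-4 + 4/(-3))²)*(-5) = (1 + (-4 + 4*(-⅓))²)*(-5) = (1 + (-4 - 4/3)²)*(-5) = (1 + (-16/3)²)*(-5) = (1 + 256/9)*(-5) = (265/9)*(-5) = -1325/9)
(-18*(-194) - m(16, -51))/(-6461) = (-18*(-194) - 1*(-1325/9))/(-6461) = (3492 + 1325/9)*(-1/6461) = (32753/9)*(-1/6461) = -4679/8307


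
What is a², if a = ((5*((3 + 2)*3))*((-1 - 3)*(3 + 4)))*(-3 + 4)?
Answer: 4410000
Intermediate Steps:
a = -2100 (a = ((5*(5*3))*(-4*7))*1 = ((5*15)*(-28))*1 = (75*(-28))*1 = -2100*1 = -2100)
a² = (-2100)² = 4410000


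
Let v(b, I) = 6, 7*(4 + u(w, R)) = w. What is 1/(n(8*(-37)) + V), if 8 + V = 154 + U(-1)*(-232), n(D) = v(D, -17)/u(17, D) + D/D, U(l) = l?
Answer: 11/4127 ≈ 0.0026654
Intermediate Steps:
u(w, R) = -4 + w/7
n(D) = -31/11 (n(D) = 6/(-4 + (⅐)*17) + D/D = 6/(-4 + 17/7) + 1 = 6/(-11/7) + 1 = 6*(-7/11) + 1 = -42/11 + 1 = -31/11)
V = 378 (V = -8 + (154 - 1*(-232)) = -8 + (154 + 232) = -8 + 386 = 378)
1/(n(8*(-37)) + V) = 1/(-31/11 + 378) = 1/(4127/11) = 11/4127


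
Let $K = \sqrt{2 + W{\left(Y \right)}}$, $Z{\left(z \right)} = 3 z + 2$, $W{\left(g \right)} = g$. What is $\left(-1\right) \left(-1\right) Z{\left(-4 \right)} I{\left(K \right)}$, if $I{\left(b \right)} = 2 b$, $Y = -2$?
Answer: $0$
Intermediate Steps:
$Z{\left(z \right)} = 2 + 3 z$
$K = 0$ ($K = \sqrt{2 - 2} = \sqrt{0} = 0$)
$\left(-1\right) \left(-1\right) Z{\left(-4 \right)} I{\left(K \right)} = \left(-1\right) \left(-1\right) \left(2 + 3 \left(-4\right)\right) 2 \cdot 0 = 1 \left(2 - 12\right) 0 = 1 \left(-10\right) 0 = \left(-10\right) 0 = 0$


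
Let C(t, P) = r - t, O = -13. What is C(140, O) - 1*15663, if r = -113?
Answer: -15916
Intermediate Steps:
C(t, P) = -113 - t
C(140, O) - 1*15663 = (-113 - 1*140) - 1*15663 = (-113 - 140) - 15663 = -253 - 15663 = -15916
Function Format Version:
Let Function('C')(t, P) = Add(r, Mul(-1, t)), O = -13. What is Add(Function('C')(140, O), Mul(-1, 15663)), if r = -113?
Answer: -15916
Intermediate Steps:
Function('C')(t, P) = Add(-113, Mul(-1, t))
Add(Function('C')(140, O), Mul(-1, 15663)) = Add(Add(-113, Mul(-1, 140)), Mul(-1, 15663)) = Add(Add(-113, -140), -15663) = Add(-253, -15663) = -15916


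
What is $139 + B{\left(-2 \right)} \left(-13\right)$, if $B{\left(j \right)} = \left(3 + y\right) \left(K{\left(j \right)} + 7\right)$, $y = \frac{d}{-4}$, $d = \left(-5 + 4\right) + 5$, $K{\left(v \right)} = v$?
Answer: $9$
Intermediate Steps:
$d = 4$ ($d = -1 + 5 = 4$)
$y = -1$ ($y = \frac{4}{-4} = 4 \left(- \frac{1}{4}\right) = -1$)
$B{\left(j \right)} = 14 + 2 j$ ($B{\left(j \right)} = \left(3 - 1\right) \left(j + 7\right) = 2 \left(7 + j\right) = 14 + 2 j$)
$139 + B{\left(-2 \right)} \left(-13\right) = 139 + \left(14 + 2 \left(-2\right)\right) \left(-13\right) = 139 + \left(14 - 4\right) \left(-13\right) = 139 + 10 \left(-13\right) = 139 - 130 = 9$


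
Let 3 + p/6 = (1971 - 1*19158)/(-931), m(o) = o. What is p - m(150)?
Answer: -53286/931 ≈ -57.235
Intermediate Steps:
p = 86364/931 (p = -18 + 6*((1971 - 1*19158)/(-931)) = -18 + 6*((1971 - 19158)*(-1/931)) = -18 + 6*(-17187*(-1/931)) = -18 + 6*(17187/931) = -18 + 103122/931 = 86364/931 ≈ 92.765)
p - m(150) = 86364/931 - 1*150 = 86364/931 - 150 = -53286/931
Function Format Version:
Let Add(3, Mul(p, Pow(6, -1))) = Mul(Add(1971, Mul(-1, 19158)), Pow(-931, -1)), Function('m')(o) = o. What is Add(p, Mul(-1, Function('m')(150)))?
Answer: Rational(-53286, 931) ≈ -57.235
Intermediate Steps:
p = Rational(86364, 931) (p = Add(-18, Mul(6, Mul(Add(1971, Mul(-1, 19158)), Pow(-931, -1)))) = Add(-18, Mul(6, Mul(Add(1971, -19158), Rational(-1, 931)))) = Add(-18, Mul(6, Mul(-17187, Rational(-1, 931)))) = Add(-18, Mul(6, Rational(17187, 931))) = Add(-18, Rational(103122, 931)) = Rational(86364, 931) ≈ 92.765)
Add(p, Mul(-1, Function('m')(150))) = Add(Rational(86364, 931), Mul(-1, 150)) = Add(Rational(86364, 931), -150) = Rational(-53286, 931)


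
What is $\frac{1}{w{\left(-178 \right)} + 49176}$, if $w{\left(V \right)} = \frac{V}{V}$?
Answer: $\frac{1}{49177} \approx 2.0335 \cdot 10^{-5}$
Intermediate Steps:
$w{\left(V \right)} = 1$
$\frac{1}{w{\left(-178 \right)} + 49176} = \frac{1}{1 + 49176} = \frac{1}{49177}$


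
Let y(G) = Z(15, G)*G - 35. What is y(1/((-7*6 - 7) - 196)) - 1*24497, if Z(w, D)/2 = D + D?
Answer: -1472533296/60025 ≈ -24532.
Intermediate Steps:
Z(w, D) = 4*D (Z(w, D) = 2*(D + D) = 2*(2*D) = 4*D)
y(G) = -35 + 4*G**2 (y(G) = (4*G)*G - 35 = 4*G**2 - 35 = -35 + 4*G**2)
y(1/((-7*6 - 7) - 196)) - 1*24497 = (-35 + 4*(1/((-7*6 - 7) - 196))**2) - 1*24497 = (-35 + 4*(1/((-42 - 7) - 196))**2) - 24497 = (-35 + 4*(1/(-49 - 196))**2) - 24497 = (-35 + 4*(1/(-245))**2) - 24497 = (-35 + 4*(-1/245)**2) - 24497 = (-35 + 4*(1/60025)) - 24497 = (-35 + 4/60025) - 24497 = -2100871/60025 - 24497 = -1472533296/60025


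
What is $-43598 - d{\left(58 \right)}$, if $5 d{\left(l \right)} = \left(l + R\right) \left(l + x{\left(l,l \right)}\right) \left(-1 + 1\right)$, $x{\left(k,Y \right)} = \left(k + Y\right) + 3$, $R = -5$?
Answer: $-43598$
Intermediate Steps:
$x{\left(k,Y \right)} = 3 + Y + k$ ($x{\left(k,Y \right)} = \left(Y + k\right) + 3 = 3 + Y + k$)
$d{\left(l \right)} = 0$ ($d{\left(l \right)} = \frac{\left(l - 5\right) \left(l + \left(3 + l + l\right)\right) \left(-1 + 1\right)}{5} = \frac{\left(-5 + l\right) \left(l + \left(3 + 2 l\right)\right) 0}{5} = \frac{\left(-5 + l\right) \left(3 + 3 l\right) 0}{5} = \frac{1}{5} \cdot 0 = 0$)
$-43598 - d{\left(58 \right)} = -43598 - 0 = -43598 + 0 = -43598$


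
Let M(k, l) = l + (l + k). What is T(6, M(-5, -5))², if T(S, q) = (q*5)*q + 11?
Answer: 1290496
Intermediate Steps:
M(k, l) = k + 2*l (M(k, l) = l + (k + l) = k + 2*l)
T(S, q) = 11 + 5*q² (T(S, q) = (5*q)*q + 11 = 5*q² + 11 = 11 + 5*q²)
T(6, M(-5, -5))² = (11 + 5*(-5 + 2*(-5))²)² = (11 + 5*(-5 - 10)²)² = (11 + 5*(-15)²)² = (11 + 5*225)² = (11 + 1125)² = 1136² = 1290496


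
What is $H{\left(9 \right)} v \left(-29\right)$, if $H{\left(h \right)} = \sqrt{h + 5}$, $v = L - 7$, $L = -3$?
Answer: $290 \sqrt{14} \approx 1085.1$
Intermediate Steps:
$v = -10$ ($v = -3 - 7 = -10$)
$H{\left(h \right)} = \sqrt{5 + h}$
$H{\left(9 \right)} v \left(-29\right) = \sqrt{5 + 9} \left(-10\right) \left(-29\right) = \sqrt{14} \left(-10\right) \left(-29\right) = - 10 \sqrt{14} \left(-29\right) = 290 \sqrt{14}$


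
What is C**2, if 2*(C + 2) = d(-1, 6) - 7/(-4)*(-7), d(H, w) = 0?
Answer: 4225/64 ≈ 66.016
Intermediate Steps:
C = -65/8 (C = -2 + (0 - 7/(-4)*(-7))/2 = -2 + (0 - 7*(-1/4)*(-7))/2 = -2 + (0 + (7/4)*(-7))/2 = -2 + (0 - 49/4)/2 = -2 + (1/2)*(-49/4) = -2 - 49/8 = -65/8 ≈ -8.1250)
C**2 = (-65/8)**2 = 4225/64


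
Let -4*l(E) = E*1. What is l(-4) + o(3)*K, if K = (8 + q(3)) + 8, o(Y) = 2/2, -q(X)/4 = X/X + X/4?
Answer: 10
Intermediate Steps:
q(X) = -4 - X (q(X) = -4*(X/X + X/4) = -4*(1 + X*(¼)) = -4*(1 + X/4) = -4 - X)
l(E) = -E/4
o(Y) = 1 (o(Y) = 2*(½) = 1)
K = 9 (K = (8 + (-4 - 1*3)) + 8 = (8 + (-4 - 3)) + 8 = (8 - 7) + 8 = 1 + 8 = 9)
l(-4) + o(3)*K = -¼*(-4) + 1*9 = 1 + 9 = 10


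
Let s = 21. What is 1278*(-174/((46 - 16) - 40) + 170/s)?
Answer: 1140402/35 ≈ 32583.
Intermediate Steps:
1278*(-174/((46 - 16) - 40) + 170/s) = 1278*(-174/((46 - 16) - 40) + 170/21) = 1278*(-174/(30 - 40) + 170*(1/21)) = 1278*(-174/(-10) + 170/21) = 1278*(-174*(-⅒) + 170/21) = 1278*(87/5 + 170/21) = 1278*(2677/105) = 1140402/35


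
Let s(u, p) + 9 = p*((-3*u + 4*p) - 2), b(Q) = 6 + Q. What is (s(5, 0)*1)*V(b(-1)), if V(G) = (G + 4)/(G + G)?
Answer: -81/10 ≈ -8.1000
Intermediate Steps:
V(G) = (4 + G)/(2*G) (V(G) = (4 + G)/((2*G)) = (4 + G)*(1/(2*G)) = (4 + G)/(2*G))
s(u, p) = -9 + p*(-2 - 3*u + 4*p) (s(u, p) = -9 + p*((-3*u + 4*p) - 2) = -9 + p*(-2 - 3*u + 4*p))
(s(5, 0)*1)*V(b(-1)) = ((-9 - 2*0 + 4*0² - 3*0*5)*1)*((4 + (6 - 1))/(2*(6 - 1))) = ((-9 + 0 + 4*0 + 0)*1)*((½)*(4 + 5)/5) = ((-9 + 0 + 0 + 0)*1)*((½)*(⅕)*9) = -9*1*(9/10) = -9*9/10 = -81/10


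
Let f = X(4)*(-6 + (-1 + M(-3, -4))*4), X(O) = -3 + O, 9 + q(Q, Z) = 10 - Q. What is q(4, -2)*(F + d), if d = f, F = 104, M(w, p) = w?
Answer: -246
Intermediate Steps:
q(Q, Z) = 1 - Q (q(Q, Z) = -9 + (10 - Q) = 1 - Q)
f = -22 (f = (-3 + 4)*(-6 + (-1 - 3)*4) = 1*(-6 - 4*4) = 1*(-6 - 16) = 1*(-22) = -22)
d = -22
q(4, -2)*(F + d) = (1 - 1*4)*(104 - 22) = (1 - 4)*82 = -3*82 = -246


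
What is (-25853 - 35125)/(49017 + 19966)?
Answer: -60978/68983 ≈ -0.88396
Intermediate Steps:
(-25853 - 35125)/(49017 + 19966) = -60978/68983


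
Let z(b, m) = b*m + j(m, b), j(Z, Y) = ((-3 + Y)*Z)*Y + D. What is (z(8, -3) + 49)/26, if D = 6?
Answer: -89/26 ≈ -3.4231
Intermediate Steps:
j(Z, Y) = 6 + Y*Z*(-3 + Y) (j(Z, Y) = ((-3 + Y)*Z)*Y + 6 = (Z*(-3 + Y))*Y + 6 = Y*Z*(-3 + Y) + 6 = 6 + Y*Z*(-3 + Y))
z(b, m) = 6 + m*b² - 2*b*m (z(b, m) = b*m + (6 + m*b² - 3*b*m) = 6 + m*b² - 2*b*m)
(z(8, -3) + 49)/26 = ((6 - 3*8² - 2*8*(-3)) + 49)/26 = ((6 - 3*64 + 48) + 49)*(1/26) = ((6 - 192 + 48) + 49)*(1/26) = (-138 + 49)*(1/26) = -89*1/26 = -89/26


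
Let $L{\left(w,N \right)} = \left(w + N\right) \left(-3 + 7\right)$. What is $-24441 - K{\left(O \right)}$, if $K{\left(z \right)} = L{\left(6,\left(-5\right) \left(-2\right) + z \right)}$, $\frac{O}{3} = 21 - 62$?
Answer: $-24013$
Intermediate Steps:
$O = -123$ ($O = 3 \left(21 - 62\right) = 3 \left(-41\right) = -123$)
$L{\left(w,N \right)} = 4 N + 4 w$ ($L{\left(w,N \right)} = \left(N + w\right) 4 = 4 N + 4 w$)
$K{\left(z \right)} = 64 + 4 z$ ($K{\left(z \right)} = 4 \left(\left(-5\right) \left(-2\right) + z\right) + 4 \cdot 6 = 4 \left(10 + z\right) + 24 = \left(40 + 4 z\right) + 24 = 64 + 4 z$)
$-24441 - K{\left(O \right)} = -24441 - \left(64 + 4 \left(-123\right)\right) = -24441 - \left(64 - 492\right) = -24441 - -428 = -24441 + 428 = -24013$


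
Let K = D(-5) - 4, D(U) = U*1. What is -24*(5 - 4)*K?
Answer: 216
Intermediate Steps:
D(U) = U
K = -9 (K = -5 - 4 = -9)
-24*(5 - 4)*K = -24*(5 - 4)*(-9) = -24*(-9) = 216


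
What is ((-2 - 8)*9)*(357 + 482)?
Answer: -75510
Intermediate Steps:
((-2 - 8)*9)*(357 + 482) = -10*9*839 = -90*839 = -75510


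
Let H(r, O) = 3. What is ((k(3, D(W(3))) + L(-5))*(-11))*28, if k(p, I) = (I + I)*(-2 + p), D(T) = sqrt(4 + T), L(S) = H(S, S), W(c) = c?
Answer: -924 - 616*sqrt(7) ≈ -2553.8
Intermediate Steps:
L(S) = 3
k(p, I) = 2*I*(-2 + p) (k(p, I) = (2*I)*(-2 + p) = 2*I*(-2 + p))
((k(3, D(W(3))) + L(-5))*(-11))*28 = ((2*sqrt(4 + 3)*(-2 + 3) + 3)*(-11))*28 = ((2*sqrt(7)*1 + 3)*(-11))*28 = ((2*sqrt(7) + 3)*(-11))*28 = ((3 + 2*sqrt(7))*(-11))*28 = (-33 - 22*sqrt(7))*28 = -924 - 616*sqrt(7)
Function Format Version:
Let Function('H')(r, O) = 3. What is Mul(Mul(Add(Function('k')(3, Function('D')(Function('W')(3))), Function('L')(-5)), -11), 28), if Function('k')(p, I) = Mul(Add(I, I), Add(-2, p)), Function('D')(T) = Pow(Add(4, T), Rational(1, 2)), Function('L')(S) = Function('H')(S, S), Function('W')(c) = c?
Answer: Add(-924, Mul(-616, Pow(7, Rational(1, 2)))) ≈ -2553.8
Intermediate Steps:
Function('L')(S) = 3
Function('k')(p, I) = Mul(2, I, Add(-2, p)) (Function('k')(p, I) = Mul(Mul(2, I), Add(-2, p)) = Mul(2, I, Add(-2, p)))
Mul(Mul(Add(Function('k')(3, Function('D')(Function('W')(3))), Function('L')(-5)), -11), 28) = Mul(Mul(Add(Mul(2, Pow(Add(4, 3), Rational(1, 2)), Add(-2, 3)), 3), -11), 28) = Mul(Mul(Add(Mul(2, Pow(7, Rational(1, 2)), 1), 3), -11), 28) = Mul(Mul(Add(Mul(2, Pow(7, Rational(1, 2))), 3), -11), 28) = Mul(Mul(Add(3, Mul(2, Pow(7, Rational(1, 2)))), -11), 28) = Mul(Add(-33, Mul(-22, Pow(7, Rational(1, 2)))), 28) = Add(-924, Mul(-616, Pow(7, Rational(1, 2))))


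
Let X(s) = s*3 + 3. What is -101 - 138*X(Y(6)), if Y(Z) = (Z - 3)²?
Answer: -4241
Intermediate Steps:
Y(Z) = (-3 + Z)²
X(s) = 3 + 3*s (X(s) = 3*s + 3 = 3 + 3*s)
-101 - 138*X(Y(6)) = -101 - 138*(3 + 3*(-3 + 6)²) = -101 - 138*(3 + 3*3²) = -101 - 138*(3 + 3*9) = -101 - 138*(3 + 27) = -101 - 138*30 = -101 - 4140 = -4241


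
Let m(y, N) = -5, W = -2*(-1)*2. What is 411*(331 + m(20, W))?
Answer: 133986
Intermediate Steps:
W = 4 (W = 2*2 = 4)
411*(331 + m(20, W)) = 411*(331 - 5) = 411*326 = 133986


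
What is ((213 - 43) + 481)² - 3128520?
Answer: -2704719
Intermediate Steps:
((213 - 43) + 481)² - 3128520 = (170 + 481)² - 3128520 = 651² - 3128520 = 423801 - 3128520 = -2704719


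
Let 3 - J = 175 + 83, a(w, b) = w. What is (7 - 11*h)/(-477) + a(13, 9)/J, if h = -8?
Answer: -10142/40545 ≈ -0.25014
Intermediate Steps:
J = -255 (J = 3 - (175 + 83) = 3 - 1*258 = 3 - 258 = -255)
(7 - 11*h)/(-477) + a(13, 9)/J = (7 - 11*(-8))/(-477) + 13/(-255) = (7 + 88)*(-1/477) + 13*(-1/255) = 95*(-1/477) - 13/255 = -95/477 - 13/255 = -10142/40545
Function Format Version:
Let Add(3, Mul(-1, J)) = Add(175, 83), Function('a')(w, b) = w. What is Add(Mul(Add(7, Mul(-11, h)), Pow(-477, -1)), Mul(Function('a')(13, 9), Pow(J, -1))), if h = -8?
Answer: Rational(-10142, 40545) ≈ -0.25014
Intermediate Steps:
J = -255 (J = Add(3, Mul(-1, Add(175, 83))) = Add(3, Mul(-1, 258)) = Add(3, -258) = -255)
Add(Mul(Add(7, Mul(-11, h)), Pow(-477, -1)), Mul(Function('a')(13, 9), Pow(J, -1))) = Add(Mul(Add(7, Mul(-11, -8)), Pow(-477, -1)), Mul(13, Pow(-255, -1))) = Add(Mul(Add(7, 88), Rational(-1, 477)), Mul(13, Rational(-1, 255))) = Add(Mul(95, Rational(-1, 477)), Rational(-13, 255)) = Add(Rational(-95, 477), Rational(-13, 255)) = Rational(-10142, 40545)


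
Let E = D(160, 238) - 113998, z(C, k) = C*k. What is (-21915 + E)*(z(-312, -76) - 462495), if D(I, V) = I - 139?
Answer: 59627099436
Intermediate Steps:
D(I, V) = -139 + I
E = -113977 (E = (-139 + 160) - 113998 = 21 - 113998 = -113977)
(-21915 + E)*(z(-312, -76) - 462495) = (-21915 - 113977)*(-312*(-76) - 462495) = -135892*(23712 - 462495) = -135892*(-438783) = 59627099436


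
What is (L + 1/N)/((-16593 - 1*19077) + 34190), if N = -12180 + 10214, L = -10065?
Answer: 19787791/2909680 ≈ 6.8007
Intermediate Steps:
N = -1966
(L + 1/N)/((-16593 - 1*19077) + 34190) = (-10065 + 1/(-1966))/((-16593 - 1*19077) + 34190) = (-10065 - 1/1966)/((-16593 - 19077) + 34190) = -19787791/(1966*(-35670 + 34190)) = -19787791/1966/(-1480) = -19787791/1966*(-1/1480) = 19787791/2909680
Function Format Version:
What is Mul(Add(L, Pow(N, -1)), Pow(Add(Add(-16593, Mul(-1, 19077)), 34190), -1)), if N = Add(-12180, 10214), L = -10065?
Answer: Rational(19787791, 2909680) ≈ 6.8007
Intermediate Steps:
N = -1966
Mul(Add(L, Pow(N, -1)), Pow(Add(Add(-16593, Mul(-1, 19077)), 34190), -1)) = Mul(Add(-10065, Pow(-1966, -1)), Pow(Add(Add(-16593, Mul(-1, 19077)), 34190), -1)) = Mul(Add(-10065, Rational(-1, 1966)), Pow(Add(Add(-16593, -19077), 34190), -1)) = Mul(Rational(-19787791, 1966), Pow(Add(-35670, 34190), -1)) = Mul(Rational(-19787791, 1966), Pow(-1480, -1)) = Mul(Rational(-19787791, 1966), Rational(-1, 1480)) = Rational(19787791, 2909680)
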